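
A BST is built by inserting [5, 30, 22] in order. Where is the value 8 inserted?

Starting tree (level order): [5, None, 30, 22]
Insertion path: 5 -> 30 -> 22
Result: insert 8 as left child of 22
Final tree (level order): [5, None, 30, 22, None, 8]


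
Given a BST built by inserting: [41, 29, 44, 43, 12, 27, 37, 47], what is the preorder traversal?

Tree insertion order: [41, 29, 44, 43, 12, 27, 37, 47]
Tree (level-order array): [41, 29, 44, 12, 37, 43, 47, None, 27]
Preorder traversal: [41, 29, 12, 27, 37, 44, 43, 47]


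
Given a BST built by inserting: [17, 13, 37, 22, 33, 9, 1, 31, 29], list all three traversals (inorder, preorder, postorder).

Tree insertion order: [17, 13, 37, 22, 33, 9, 1, 31, 29]
Tree (level-order array): [17, 13, 37, 9, None, 22, None, 1, None, None, 33, None, None, 31, None, 29]
Inorder (L, root, R): [1, 9, 13, 17, 22, 29, 31, 33, 37]
Preorder (root, L, R): [17, 13, 9, 1, 37, 22, 33, 31, 29]
Postorder (L, R, root): [1, 9, 13, 29, 31, 33, 22, 37, 17]


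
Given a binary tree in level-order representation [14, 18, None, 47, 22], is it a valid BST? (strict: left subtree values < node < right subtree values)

Level-order array: [14, 18, None, 47, 22]
Validate using subtree bounds (lo, hi): at each node, require lo < value < hi,
then recurse left with hi=value and right with lo=value.
Preorder trace (stopping at first violation):
  at node 14 with bounds (-inf, +inf): OK
  at node 18 with bounds (-inf, 14): VIOLATION
Node 18 violates its bound: not (-inf < 18 < 14).
Result: Not a valid BST


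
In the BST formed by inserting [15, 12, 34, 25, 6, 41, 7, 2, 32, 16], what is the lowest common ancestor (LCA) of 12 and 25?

Tree insertion order: [15, 12, 34, 25, 6, 41, 7, 2, 32, 16]
Tree (level-order array): [15, 12, 34, 6, None, 25, 41, 2, 7, 16, 32]
In a BST, the LCA of p=12, q=25 is the first node v on the
root-to-leaf path with p <= v <= q (go left if both < v, right if both > v).
Walk from root:
  at 15: 12 <= 15 <= 25, this is the LCA
LCA = 15


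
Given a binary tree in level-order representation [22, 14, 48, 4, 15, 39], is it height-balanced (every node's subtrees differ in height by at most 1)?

Tree (level-order array): [22, 14, 48, 4, 15, 39]
Definition: a tree is height-balanced if, at every node, |h(left) - h(right)| <= 1 (empty subtree has height -1).
Bottom-up per-node check:
  node 4: h_left=-1, h_right=-1, diff=0 [OK], height=0
  node 15: h_left=-1, h_right=-1, diff=0 [OK], height=0
  node 14: h_left=0, h_right=0, diff=0 [OK], height=1
  node 39: h_left=-1, h_right=-1, diff=0 [OK], height=0
  node 48: h_left=0, h_right=-1, diff=1 [OK], height=1
  node 22: h_left=1, h_right=1, diff=0 [OK], height=2
All nodes satisfy the balance condition.
Result: Balanced


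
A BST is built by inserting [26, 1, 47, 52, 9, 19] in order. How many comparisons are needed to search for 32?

Search path for 32: 26 -> 47
Found: False
Comparisons: 2


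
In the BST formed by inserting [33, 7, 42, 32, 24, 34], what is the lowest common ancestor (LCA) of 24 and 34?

Tree insertion order: [33, 7, 42, 32, 24, 34]
Tree (level-order array): [33, 7, 42, None, 32, 34, None, 24]
In a BST, the LCA of p=24, q=34 is the first node v on the
root-to-leaf path with p <= v <= q (go left if both < v, right if both > v).
Walk from root:
  at 33: 24 <= 33 <= 34, this is the LCA
LCA = 33


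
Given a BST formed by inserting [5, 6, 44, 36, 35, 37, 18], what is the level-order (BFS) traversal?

Tree insertion order: [5, 6, 44, 36, 35, 37, 18]
Tree (level-order array): [5, None, 6, None, 44, 36, None, 35, 37, 18]
BFS from the root, enqueuing left then right child of each popped node:
  queue [5] -> pop 5, enqueue [6], visited so far: [5]
  queue [6] -> pop 6, enqueue [44], visited so far: [5, 6]
  queue [44] -> pop 44, enqueue [36], visited so far: [5, 6, 44]
  queue [36] -> pop 36, enqueue [35, 37], visited so far: [5, 6, 44, 36]
  queue [35, 37] -> pop 35, enqueue [18], visited so far: [5, 6, 44, 36, 35]
  queue [37, 18] -> pop 37, enqueue [none], visited so far: [5, 6, 44, 36, 35, 37]
  queue [18] -> pop 18, enqueue [none], visited so far: [5, 6, 44, 36, 35, 37, 18]
Result: [5, 6, 44, 36, 35, 37, 18]


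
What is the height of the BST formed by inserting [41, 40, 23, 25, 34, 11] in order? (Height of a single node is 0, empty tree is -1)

Insertion order: [41, 40, 23, 25, 34, 11]
Tree (level-order array): [41, 40, None, 23, None, 11, 25, None, None, None, 34]
Compute height bottom-up (empty subtree = -1):
  height(11) = 1 + max(-1, -1) = 0
  height(34) = 1 + max(-1, -1) = 0
  height(25) = 1 + max(-1, 0) = 1
  height(23) = 1 + max(0, 1) = 2
  height(40) = 1 + max(2, -1) = 3
  height(41) = 1 + max(3, -1) = 4
Height = 4


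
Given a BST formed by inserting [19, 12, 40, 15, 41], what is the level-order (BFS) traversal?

Tree insertion order: [19, 12, 40, 15, 41]
Tree (level-order array): [19, 12, 40, None, 15, None, 41]
BFS from the root, enqueuing left then right child of each popped node:
  queue [19] -> pop 19, enqueue [12, 40], visited so far: [19]
  queue [12, 40] -> pop 12, enqueue [15], visited so far: [19, 12]
  queue [40, 15] -> pop 40, enqueue [41], visited so far: [19, 12, 40]
  queue [15, 41] -> pop 15, enqueue [none], visited so far: [19, 12, 40, 15]
  queue [41] -> pop 41, enqueue [none], visited so far: [19, 12, 40, 15, 41]
Result: [19, 12, 40, 15, 41]


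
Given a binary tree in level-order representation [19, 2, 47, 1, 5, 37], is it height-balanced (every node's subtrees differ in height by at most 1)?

Tree (level-order array): [19, 2, 47, 1, 5, 37]
Definition: a tree is height-balanced if, at every node, |h(left) - h(right)| <= 1 (empty subtree has height -1).
Bottom-up per-node check:
  node 1: h_left=-1, h_right=-1, diff=0 [OK], height=0
  node 5: h_left=-1, h_right=-1, diff=0 [OK], height=0
  node 2: h_left=0, h_right=0, diff=0 [OK], height=1
  node 37: h_left=-1, h_right=-1, diff=0 [OK], height=0
  node 47: h_left=0, h_right=-1, diff=1 [OK], height=1
  node 19: h_left=1, h_right=1, diff=0 [OK], height=2
All nodes satisfy the balance condition.
Result: Balanced


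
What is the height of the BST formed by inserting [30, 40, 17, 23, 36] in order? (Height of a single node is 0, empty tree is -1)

Insertion order: [30, 40, 17, 23, 36]
Tree (level-order array): [30, 17, 40, None, 23, 36]
Compute height bottom-up (empty subtree = -1):
  height(23) = 1 + max(-1, -1) = 0
  height(17) = 1 + max(-1, 0) = 1
  height(36) = 1 + max(-1, -1) = 0
  height(40) = 1 + max(0, -1) = 1
  height(30) = 1 + max(1, 1) = 2
Height = 2


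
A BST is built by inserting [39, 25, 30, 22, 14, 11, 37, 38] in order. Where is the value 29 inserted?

Starting tree (level order): [39, 25, None, 22, 30, 14, None, None, 37, 11, None, None, 38]
Insertion path: 39 -> 25 -> 30
Result: insert 29 as left child of 30
Final tree (level order): [39, 25, None, 22, 30, 14, None, 29, 37, 11, None, None, None, None, 38]


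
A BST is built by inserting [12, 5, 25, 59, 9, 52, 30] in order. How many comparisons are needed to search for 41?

Search path for 41: 12 -> 25 -> 59 -> 52 -> 30
Found: False
Comparisons: 5


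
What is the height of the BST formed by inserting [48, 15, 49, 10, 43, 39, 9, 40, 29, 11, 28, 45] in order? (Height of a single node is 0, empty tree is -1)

Insertion order: [48, 15, 49, 10, 43, 39, 9, 40, 29, 11, 28, 45]
Tree (level-order array): [48, 15, 49, 10, 43, None, None, 9, 11, 39, 45, None, None, None, None, 29, 40, None, None, 28]
Compute height bottom-up (empty subtree = -1):
  height(9) = 1 + max(-1, -1) = 0
  height(11) = 1 + max(-1, -1) = 0
  height(10) = 1 + max(0, 0) = 1
  height(28) = 1 + max(-1, -1) = 0
  height(29) = 1 + max(0, -1) = 1
  height(40) = 1 + max(-1, -1) = 0
  height(39) = 1 + max(1, 0) = 2
  height(45) = 1 + max(-1, -1) = 0
  height(43) = 1 + max(2, 0) = 3
  height(15) = 1 + max(1, 3) = 4
  height(49) = 1 + max(-1, -1) = 0
  height(48) = 1 + max(4, 0) = 5
Height = 5


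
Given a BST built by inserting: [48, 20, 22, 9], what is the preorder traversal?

Tree insertion order: [48, 20, 22, 9]
Tree (level-order array): [48, 20, None, 9, 22]
Preorder traversal: [48, 20, 9, 22]


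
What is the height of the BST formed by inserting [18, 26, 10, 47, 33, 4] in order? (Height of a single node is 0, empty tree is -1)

Insertion order: [18, 26, 10, 47, 33, 4]
Tree (level-order array): [18, 10, 26, 4, None, None, 47, None, None, 33]
Compute height bottom-up (empty subtree = -1):
  height(4) = 1 + max(-1, -1) = 0
  height(10) = 1 + max(0, -1) = 1
  height(33) = 1 + max(-1, -1) = 0
  height(47) = 1 + max(0, -1) = 1
  height(26) = 1 + max(-1, 1) = 2
  height(18) = 1 + max(1, 2) = 3
Height = 3


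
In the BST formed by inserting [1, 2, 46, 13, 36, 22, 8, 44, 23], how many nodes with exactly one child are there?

Tree built from: [1, 2, 46, 13, 36, 22, 8, 44, 23]
Tree (level-order array): [1, None, 2, None, 46, 13, None, 8, 36, None, None, 22, 44, None, 23]
Rule: These are nodes with exactly 1 non-null child.
Per-node child counts:
  node 1: 1 child(ren)
  node 2: 1 child(ren)
  node 46: 1 child(ren)
  node 13: 2 child(ren)
  node 8: 0 child(ren)
  node 36: 2 child(ren)
  node 22: 1 child(ren)
  node 23: 0 child(ren)
  node 44: 0 child(ren)
Matching nodes: [1, 2, 46, 22]
Count of nodes with exactly one child: 4


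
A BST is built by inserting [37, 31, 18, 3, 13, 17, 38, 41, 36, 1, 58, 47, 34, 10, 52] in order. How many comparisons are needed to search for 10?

Search path for 10: 37 -> 31 -> 18 -> 3 -> 13 -> 10
Found: True
Comparisons: 6


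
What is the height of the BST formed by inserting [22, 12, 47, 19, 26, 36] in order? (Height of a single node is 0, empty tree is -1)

Insertion order: [22, 12, 47, 19, 26, 36]
Tree (level-order array): [22, 12, 47, None, 19, 26, None, None, None, None, 36]
Compute height bottom-up (empty subtree = -1):
  height(19) = 1 + max(-1, -1) = 0
  height(12) = 1 + max(-1, 0) = 1
  height(36) = 1 + max(-1, -1) = 0
  height(26) = 1 + max(-1, 0) = 1
  height(47) = 1 + max(1, -1) = 2
  height(22) = 1 + max(1, 2) = 3
Height = 3


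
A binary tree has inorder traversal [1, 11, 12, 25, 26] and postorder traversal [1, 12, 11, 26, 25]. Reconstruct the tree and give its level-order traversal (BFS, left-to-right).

Inorder:   [1, 11, 12, 25, 26]
Postorder: [1, 12, 11, 26, 25]
Algorithm: postorder visits root last, so walk postorder right-to-left;
each value is the root of the current inorder slice — split it at that
value, recurse on the right subtree first, then the left.
Recursive splits:
  root=25; inorder splits into left=[1, 11, 12], right=[26]
  root=26; inorder splits into left=[], right=[]
  root=11; inorder splits into left=[1], right=[12]
  root=12; inorder splits into left=[], right=[]
  root=1; inorder splits into left=[], right=[]
Reconstructed level-order: [25, 11, 26, 1, 12]


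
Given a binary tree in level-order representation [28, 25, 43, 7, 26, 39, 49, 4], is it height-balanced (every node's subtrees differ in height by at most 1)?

Tree (level-order array): [28, 25, 43, 7, 26, 39, 49, 4]
Definition: a tree is height-balanced if, at every node, |h(left) - h(right)| <= 1 (empty subtree has height -1).
Bottom-up per-node check:
  node 4: h_left=-1, h_right=-1, diff=0 [OK], height=0
  node 7: h_left=0, h_right=-1, diff=1 [OK], height=1
  node 26: h_left=-1, h_right=-1, diff=0 [OK], height=0
  node 25: h_left=1, h_right=0, diff=1 [OK], height=2
  node 39: h_left=-1, h_right=-1, diff=0 [OK], height=0
  node 49: h_left=-1, h_right=-1, diff=0 [OK], height=0
  node 43: h_left=0, h_right=0, diff=0 [OK], height=1
  node 28: h_left=2, h_right=1, diff=1 [OK], height=3
All nodes satisfy the balance condition.
Result: Balanced


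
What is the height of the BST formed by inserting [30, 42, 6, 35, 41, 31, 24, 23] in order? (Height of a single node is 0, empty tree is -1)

Insertion order: [30, 42, 6, 35, 41, 31, 24, 23]
Tree (level-order array): [30, 6, 42, None, 24, 35, None, 23, None, 31, 41]
Compute height bottom-up (empty subtree = -1):
  height(23) = 1 + max(-1, -1) = 0
  height(24) = 1 + max(0, -1) = 1
  height(6) = 1 + max(-1, 1) = 2
  height(31) = 1 + max(-1, -1) = 0
  height(41) = 1 + max(-1, -1) = 0
  height(35) = 1 + max(0, 0) = 1
  height(42) = 1 + max(1, -1) = 2
  height(30) = 1 + max(2, 2) = 3
Height = 3


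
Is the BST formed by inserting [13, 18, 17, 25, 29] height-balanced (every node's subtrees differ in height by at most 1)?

Tree (level-order array): [13, None, 18, 17, 25, None, None, None, 29]
Definition: a tree is height-balanced if, at every node, |h(left) - h(right)| <= 1 (empty subtree has height -1).
Bottom-up per-node check:
  node 17: h_left=-1, h_right=-1, diff=0 [OK], height=0
  node 29: h_left=-1, h_right=-1, diff=0 [OK], height=0
  node 25: h_left=-1, h_right=0, diff=1 [OK], height=1
  node 18: h_left=0, h_right=1, diff=1 [OK], height=2
  node 13: h_left=-1, h_right=2, diff=3 [FAIL (|-1-2|=3 > 1)], height=3
Node 13 violates the condition: |-1 - 2| = 3 > 1.
Result: Not balanced


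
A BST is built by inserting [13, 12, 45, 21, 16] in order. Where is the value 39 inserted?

Starting tree (level order): [13, 12, 45, None, None, 21, None, 16]
Insertion path: 13 -> 45 -> 21
Result: insert 39 as right child of 21
Final tree (level order): [13, 12, 45, None, None, 21, None, 16, 39]


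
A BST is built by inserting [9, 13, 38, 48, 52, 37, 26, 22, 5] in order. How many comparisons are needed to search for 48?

Search path for 48: 9 -> 13 -> 38 -> 48
Found: True
Comparisons: 4


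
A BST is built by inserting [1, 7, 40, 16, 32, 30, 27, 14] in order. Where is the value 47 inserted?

Starting tree (level order): [1, None, 7, None, 40, 16, None, 14, 32, None, None, 30, None, 27]
Insertion path: 1 -> 7 -> 40
Result: insert 47 as right child of 40
Final tree (level order): [1, None, 7, None, 40, 16, 47, 14, 32, None, None, None, None, 30, None, 27]


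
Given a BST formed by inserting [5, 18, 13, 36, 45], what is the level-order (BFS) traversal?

Tree insertion order: [5, 18, 13, 36, 45]
Tree (level-order array): [5, None, 18, 13, 36, None, None, None, 45]
BFS from the root, enqueuing left then right child of each popped node:
  queue [5] -> pop 5, enqueue [18], visited so far: [5]
  queue [18] -> pop 18, enqueue [13, 36], visited so far: [5, 18]
  queue [13, 36] -> pop 13, enqueue [none], visited so far: [5, 18, 13]
  queue [36] -> pop 36, enqueue [45], visited so far: [5, 18, 13, 36]
  queue [45] -> pop 45, enqueue [none], visited so far: [5, 18, 13, 36, 45]
Result: [5, 18, 13, 36, 45]


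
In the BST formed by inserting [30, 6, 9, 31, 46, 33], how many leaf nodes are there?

Tree built from: [30, 6, 9, 31, 46, 33]
Tree (level-order array): [30, 6, 31, None, 9, None, 46, None, None, 33]
Rule: A leaf has 0 children.
Per-node child counts:
  node 30: 2 child(ren)
  node 6: 1 child(ren)
  node 9: 0 child(ren)
  node 31: 1 child(ren)
  node 46: 1 child(ren)
  node 33: 0 child(ren)
Matching nodes: [9, 33]
Count of leaf nodes: 2


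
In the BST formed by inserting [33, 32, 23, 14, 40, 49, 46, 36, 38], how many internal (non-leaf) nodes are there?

Tree built from: [33, 32, 23, 14, 40, 49, 46, 36, 38]
Tree (level-order array): [33, 32, 40, 23, None, 36, 49, 14, None, None, 38, 46]
Rule: An internal node has at least one child.
Per-node child counts:
  node 33: 2 child(ren)
  node 32: 1 child(ren)
  node 23: 1 child(ren)
  node 14: 0 child(ren)
  node 40: 2 child(ren)
  node 36: 1 child(ren)
  node 38: 0 child(ren)
  node 49: 1 child(ren)
  node 46: 0 child(ren)
Matching nodes: [33, 32, 23, 40, 36, 49]
Count of internal (non-leaf) nodes: 6


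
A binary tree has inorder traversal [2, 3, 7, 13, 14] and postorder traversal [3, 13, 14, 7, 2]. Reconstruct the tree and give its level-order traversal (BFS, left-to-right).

Inorder:   [2, 3, 7, 13, 14]
Postorder: [3, 13, 14, 7, 2]
Algorithm: postorder visits root last, so walk postorder right-to-left;
each value is the root of the current inorder slice — split it at that
value, recurse on the right subtree first, then the left.
Recursive splits:
  root=2; inorder splits into left=[], right=[3, 7, 13, 14]
  root=7; inorder splits into left=[3], right=[13, 14]
  root=14; inorder splits into left=[13], right=[]
  root=13; inorder splits into left=[], right=[]
  root=3; inorder splits into left=[], right=[]
Reconstructed level-order: [2, 7, 3, 14, 13]


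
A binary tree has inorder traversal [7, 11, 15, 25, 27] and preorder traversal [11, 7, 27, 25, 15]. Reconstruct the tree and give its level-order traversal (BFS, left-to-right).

Inorder:  [7, 11, 15, 25, 27]
Preorder: [11, 7, 27, 25, 15]
Algorithm: preorder visits root first, so consume preorder in order;
for each root, split the current inorder slice at that value into
left-subtree inorder and right-subtree inorder, then recurse.
Recursive splits:
  root=11; inorder splits into left=[7], right=[15, 25, 27]
  root=7; inorder splits into left=[], right=[]
  root=27; inorder splits into left=[15, 25], right=[]
  root=25; inorder splits into left=[15], right=[]
  root=15; inorder splits into left=[], right=[]
Reconstructed level-order: [11, 7, 27, 25, 15]


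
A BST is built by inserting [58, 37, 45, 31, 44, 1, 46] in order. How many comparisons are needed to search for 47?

Search path for 47: 58 -> 37 -> 45 -> 46
Found: False
Comparisons: 4


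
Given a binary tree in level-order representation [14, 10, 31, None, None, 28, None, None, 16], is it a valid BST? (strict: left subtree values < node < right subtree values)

Level-order array: [14, 10, 31, None, None, 28, None, None, 16]
Validate using subtree bounds (lo, hi): at each node, require lo < value < hi,
then recurse left with hi=value and right with lo=value.
Preorder trace (stopping at first violation):
  at node 14 with bounds (-inf, +inf): OK
  at node 10 with bounds (-inf, 14): OK
  at node 31 with bounds (14, +inf): OK
  at node 28 with bounds (14, 31): OK
  at node 16 with bounds (28, 31): VIOLATION
Node 16 violates its bound: not (28 < 16 < 31).
Result: Not a valid BST


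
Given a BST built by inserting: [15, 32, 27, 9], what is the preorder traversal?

Tree insertion order: [15, 32, 27, 9]
Tree (level-order array): [15, 9, 32, None, None, 27]
Preorder traversal: [15, 9, 32, 27]


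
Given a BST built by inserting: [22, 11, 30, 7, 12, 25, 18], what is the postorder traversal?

Tree insertion order: [22, 11, 30, 7, 12, 25, 18]
Tree (level-order array): [22, 11, 30, 7, 12, 25, None, None, None, None, 18]
Postorder traversal: [7, 18, 12, 11, 25, 30, 22]


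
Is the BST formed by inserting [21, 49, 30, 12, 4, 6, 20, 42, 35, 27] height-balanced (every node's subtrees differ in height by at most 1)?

Tree (level-order array): [21, 12, 49, 4, 20, 30, None, None, 6, None, None, 27, 42, None, None, None, None, 35]
Definition: a tree is height-balanced if, at every node, |h(left) - h(right)| <= 1 (empty subtree has height -1).
Bottom-up per-node check:
  node 6: h_left=-1, h_right=-1, diff=0 [OK], height=0
  node 4: h_left=-1, h_right=0, diff=1 [OK], height=1
  node 20: h_left=-1, h_right=-1, diff=0 [OK], height=0
  node 12: h_left=1, h_right=0, diff=1 [OK], height=2
  node 27: h_left=-1, h_right=-1, diff=0 [OK], height=0
  node 35: h_left=-1, h_right=-1, diff=0 [OK], height=0
  node 42: h_left=0, h_right=-1, diff=1 [OK], height=1
  node 30: h_left=0, h_right=1, diff=1 [OK], height=2
  node 49: h_left=2, h_right=-1, diff=3 [FAIL (|2--1|=3 > 1)], height=3
  node 21: h_left=2, h_right=3, diff=1 [OK], height=4
Node 49 violates the condition: |2 - -1| = 3 > 1.
Result: Not balanced


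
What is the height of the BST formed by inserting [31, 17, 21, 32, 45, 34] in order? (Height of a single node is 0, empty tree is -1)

Insertion order: [31, 17, 21, 32, 45, 34]
Tree (level-order array): [31, 17, 32, None, 21, None, 45, None, None, 34]
Compute height bottom-up (empty subtree = -1):
  height(21) = 1 + max(-1, -1) = 0
  height(17) = 1 + max(-1, 0) = 1
  height(34) = 1 + max(-1, -1) = 0
  height(45) = 1 + max(0, -1) = 1
  height(32) = 1 + max(-1, 1) = 2
  height(31) = 1 + max(1, 2) = 3
Height = 3


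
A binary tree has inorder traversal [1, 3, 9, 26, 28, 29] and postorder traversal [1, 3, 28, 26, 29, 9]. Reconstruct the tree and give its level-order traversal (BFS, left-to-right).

Inorder:   [1, 3, 9, 26, 28, 29]
Postorder: [1, 3, 28, 26, 29, 9]
Algorithm: postorder visits root last, so walk postorder right-to-left;
each value is the root of the current inorder slice — split it at that
value, recurse on the right subtree first, then the left.
Recursive splits:
  root=9; inorder splits into left=[1, 3], right=[26, 28, 29]
  root=29; inorder splits into left=[26, 28], right=[]
  root=26; inorder splits into left=[], right=[28]
  root=28; inorder splits into left=[], right=[]
  root=3; inorder splits into left=[1], right=[]
  root=1; inorder splits into left=[], right=[]
Reconstructed level-order: [9, 3, 29, 1, 26, 28]


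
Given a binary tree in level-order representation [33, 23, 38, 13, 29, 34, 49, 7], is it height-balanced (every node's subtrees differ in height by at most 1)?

Tree (level-order array): [33, 23, 38, 13, 29, 34, 49, 7]
Definition: a tree is height-balanced if, at every node, |h(left) - h(right)| <= 1 (empty subtree has height -1).
Bottom-up per-node check:
  node 7: h_left=-1, h_right=-1, diff=0 [OK], height=0
  node 13: h_left=0, h_right=-1, diff=1 [OK], height=1
  node 29: h_left=-1, h_right=-1, diff=0 [OK], height=0
  node 23: h_left=1, h_right=0, diff=1 [OK], height=2
  node 34: h_left=-1, h_right=-1, diff=0 [OK], height=0
  node 49: h_left=-1, h_right=-1, diff=0 [OK], height=0
  node 38: h_left=0, h_right=0, diff=0 [OK], height=1
  node 33: h_left=2, h_right=1, diff=1 [OK], height=3
All nodes satisfy the balance condition.
Result: Balanced


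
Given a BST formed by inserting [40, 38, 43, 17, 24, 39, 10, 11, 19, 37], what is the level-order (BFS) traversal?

Tree insertion order: [40, 38, 43, 17, 24, 39, 10, 11, 19, 37]
Tree (level-order array): [40, 38, 43, 17, 39, None, None, 10, 24, None, None, None, 11, 19, 37]
BFS from the root, enqueuing left then right child of each popped node:
  queue [40] -> pop 40, enqueue [38, 43], visited so far: [40]
  queue [38, 43] -> pop 38, enqueue [17, 39], visited so far: [40, 38]
  queue [43, 17, 39] -> pop 43, enqueue [none], visited so far: [40, 38, 43]
  queue [17, 39] -> pop 17, enqueue [10, 24], visited so far: [40, 38, 43, 17]
  queue [39, 10, 24] -> pop 39, enqueue [none], visited so far: [40, 38, 43, 17, 39]
  queue [10, 24] -> pop 10, enqueue [11], visited so far: [40, 38, 43, 17, 39, 10]
  queue [24, 11] -> pop 24, enqueue [19, 37], visited so far: [40, 38, 43, 17, 39, 10, 24]
  queue [11, 19, 37] -> pop 11, enqueue [none], visited so far: [40, 38, 43, 17, 39, 10, 24, 11]
  queue [19, 37] -> pop 19, enqueue [none], visited so far: [40, 38, 43, 17, 39, 10, 24, 11, 19]
  queue [37] -> pop 37, enqueue [none], visited so far: [40, 38, 43, 17, 39, 10, 24, 11, 19, 37]
Result: [40, 38, 43, 17, 39, 10, 24, 11, 19, 37]


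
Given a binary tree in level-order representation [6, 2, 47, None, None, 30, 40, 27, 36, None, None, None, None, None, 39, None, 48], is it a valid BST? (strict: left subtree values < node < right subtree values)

Level-order array: [6, 2, 47, None, None, 30, 40, 27, 36, None, None, None, None, None, 39, None, 48]
Validate using subtree bounds (lo, hi): at each node, require lo < value < hi,
then recurse left with hi=value and right with lo=value.
Preorder trace (stopping at first violation):
  at node 6 with bounds (-inf, +inf): OK
  at node 2 with bounds (-inf, 6): OK
  at node 47 with bounds (6, +inf): OK
  at node 30 with bounds (6, 47): OK
  at node 27 with bounds (6, 30): OK
  at node 36 with bounds (30, 47): OK
  at node 39 with bounds (36, 47): OK
  at node 48 with bounds (39, 47): VIOLATION
Node 48 violates its bound: not (39 < 48 < 47).
Result: Not a valid BST


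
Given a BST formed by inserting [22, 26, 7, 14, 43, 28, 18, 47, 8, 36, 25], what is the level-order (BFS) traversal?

Tree insertion order: [22, 26, 7, 14, 43, 28, 18, 47, 8, 36, 25]
Tree (level-order array): [22, 7, 26, None, 14, 25, 43, 8, 18, None, None, 28, 47, None, None, None, None, None, 36]
BFS from the root, enqueuing left then right child of each popped node:
  queue [22] -> pop 22, enqueue [7, 26], visited so far: [22]
  queue [7, 26] -> pop 7, enqueue [14], visited so far: [22, 7]
  queue [26, 14] -> pop 26, enqueue [25, 43], visited so far: [22, 7, 26]
  queue [14, 25, 43] -> pop 14, enqueue [8, 18], visited so far: [22, 7, 26, 14]
  queue [25, 43, 8, 18] -> pop 25, enqueue [none], visited so far: [22, 7, 26, 14, 25]
  queue [43, 8, 18] -> pop 43, enqueue [28, 47], visited so far: [22, 7, 26, 14, 25, 43]
  queue [8, 18, 28, 47] -> pop 8, enqueue [none], visited so far: [22, 7, 26, 14, 25, 43, 8]
  queue [18, 28, 47] -> pop 18, enqueue [none], visited so far: [22, 7, 26, 14, 25, 43, 8, 18]
  queue [28, 47] -> pop 28, enqueue [36], visited so far: [22, 7, 26, 14, 25, 43, 8, 18, 28]
  queue [47, 36] -> pop 47, enqueue [none], visited so far: [22, 7, 26, 14, 25, 43, 8, 18, 28, 47]
  queue [36] -> pop 36, enqueue [none], visited so far: [22, 7, 26, 14, 25, 43, 8, 18, 28, 47, 36]
Result: [22, 7, 26, 14, 25, 43, 8, 18, 28, 47, 36]


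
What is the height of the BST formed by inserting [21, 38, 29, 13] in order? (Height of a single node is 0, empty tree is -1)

Insertion order: [21, 38, 29, 13]
Tree (level-order array): [21, 13, 38, None, None, 29]
Compute height bottom-up (empty subtree = -1):
  height(13) = 1 + max(-1, -1) = 0
  height(29) = 1 + max(-1, -1) = 0
  height(38) = 1 + max(0, -1) = 1
  height(21) = 1 + max(0, 1) = 2
Height = 2


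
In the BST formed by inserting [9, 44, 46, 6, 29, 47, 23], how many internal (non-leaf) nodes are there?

Tree built from: [9, 44, 46, 6, 29, 47, 23]
Tree (level-order array): [9, 6, 44, None, None, 29, 46, 23, None, None, 47]
Rule: An internal node has at least one child.
Per-node child counts:
  node 9: 2 child(ren)
  node 6: 0 child(ren)
  node 44: 2 child(ren)
  node 29: 1 child(ren)
  node 23: 0 child(ren)
  node 46: 1 child(ren)
  node 47: 0 child(ren)
Matching nodes: [9, 44, 29, 46]
Count of internal (non-leaf) nodes: 4


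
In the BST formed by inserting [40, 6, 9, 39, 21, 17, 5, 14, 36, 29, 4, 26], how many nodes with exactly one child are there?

Tree built from: [40, 6, 9, 39, 21, 17, 5, 14, 36, 29, 4, 26]
Tree (level-order array): [40, 6, None, 5, 9, 4, None, None, 39, None, None, 21, None, 17, 36, 14, None, 29, None, None, None, 26]
Rule: These are nodes with exactly 1 non-null child.
Per-node child counts:
  node 40: 1 child(ren)
  node 6: 2 child(ren)
  node 5: 1 child(ren)
  node 4: 0 child(ren)
  node 9: 1 child(ren)
  node 39: 1 child(ren)
  node 21: 2 child(ren)
  node 17: 1 child(ren)
  node 14: 0 child(ren)
  node 36: 1 child(ren)
  node 29: 1 child(ren)
  node 26: 0 child(ren)
Matching nodes: [40, 5, 9, 39, 17, 36, 29]
Count of nodes with exactly one child: 7


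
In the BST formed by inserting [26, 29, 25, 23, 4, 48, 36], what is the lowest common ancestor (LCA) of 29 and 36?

Tree insertion order: [26, 29, 25, 23, 4, 48, 36]
Tree (level-order array): [26, 25, 29, 23, None, None, 48, 4, None, 36]
In a BST, the LCA of p=29, q=36 is the first node v on the
root-to-leaf path with p <= v <= q (go left if both < v, right if both > v).
Walk from root:
  at 26: both 29 and 36 > 26, go right
  at 29: 29 <= 29 <= 36, this is the LCA
LCA = 29


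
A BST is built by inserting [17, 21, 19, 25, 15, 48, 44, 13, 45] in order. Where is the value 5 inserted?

Starting tree (level order): [17, 15, 21, 13, None, 19, 25, None, None, None, None, None, 48, 44, None, None, 45]
Insertion path: 17 -> 15 -> 13
Result: insert 5 as left child of 13
Final tree (level order): [17, 15, 21, 13, None, 19, 25, 5, None, None, None, None, 48, None, None, 44, None, None, 45]


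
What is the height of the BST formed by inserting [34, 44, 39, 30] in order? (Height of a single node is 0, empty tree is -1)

Insertion order: [34, 44, 39, 30]
Tree (level-order array): [34, 30, 44, None, None, 39]
Compute height bottom-up (empty subtree = -1):
  height(30) = 1 + max(-1, -1) = 0
  height(39) = 1 + max(-1, -1) = 0
  height(44) = 1 + max(0, -1) = 1
  height(34) = 1 + max(0, 1) = 2
Height = 2


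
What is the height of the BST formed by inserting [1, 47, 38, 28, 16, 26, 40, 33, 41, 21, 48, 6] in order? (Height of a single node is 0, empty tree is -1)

Insertion order: [1, 47, 38, 28, 16, 26, 40, 33, 41, 21, 48, 6]
Tree (level-order array): [1, None, 47, 38, 48, 28, 40, None, None, 16, 33, None, 41, 6, 26, None, None, None, None, None, None, 21]
Compute height bottom-up (empty subtree = -1):
  height(6) = 1 + max(-1, -1) = 0
  height(21) = 1 + max(-1, -1) = 0
  height(26) = 1 + max(0, -1) = 1
  height(16) = 1 + max(0, 1) = 2
  height(33) = 1 + max(-1, -1) = 0
  height(28) = 1 + max(2, 0) = 3
  height(41) = 1 + max(-1, -1) = 0
  height(40) = 1 + max(-1, 0) = 1
  height(38) = 1 + max(3, 1) = 4
  height(48) = 1 + max(-1, -1) = 0
  height(47) = 1 + max(4, 0) = 5
  height(1) = 1 + max(-1, 5) = 6
Height = 6


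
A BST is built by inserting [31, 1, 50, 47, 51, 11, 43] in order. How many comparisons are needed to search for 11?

Search path for 11: 31 -> 1 -> 11
Found: True
Comparisons: 3


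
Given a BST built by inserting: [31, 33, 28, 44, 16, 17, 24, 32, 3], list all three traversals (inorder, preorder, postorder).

Tree insertion order: [31, 33, 28, 44, 16, 17, 24, 32, 3]
Tree (level-order array): [31, 28, 33, 16, None, 32, 44, 3, 17, None, None, None, None, None, None, None, 24]
Inorder (L, root, R): [3, 16, 17, 24, 28, 31, 32, 33, 44]
Preorder (root, L, R): [31, 28, 16, 3, 17, 24, 33, 32, 44]
Postorder (L, R, root): [3, 24, 17, 16, 28, 32, 44, 33, 31]


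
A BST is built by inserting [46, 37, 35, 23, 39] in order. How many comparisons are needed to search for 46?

Search path for 46: 46
Found: True
Comparisons: 1


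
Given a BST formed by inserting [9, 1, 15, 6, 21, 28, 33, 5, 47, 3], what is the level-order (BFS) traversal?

Tree insertion order: [9, 1, 15, 6, 21, 28, 33, 5, 47, 3]
Tree (level-order array): [9, 1, 15, None, 6, None, 21, 5, None, None, 28, 3, None, None, 33, None, None, None, 47]
BFS from the root, enqueuing left then right child of each popped node:
  queue [9] -> pop 9, enqueue [1, 15], visited so far: [9]
  queue [1, 15] -> pop 1, enqueue [6], visited so far: [9, 1]
  queue [15, 6] -> pop 15, enqueue [21], visited so far: [9, 1, 15]
  queue [6, 21] -> pop 6, enqueue [5], visited so far: [9, 1, 15, 6]
  queue [21, 5] -> pop 21, enqueue [28], visited so far: [9, 1, 15, 6, 21]
  queue [5, 28] -> pop 5, enqueue [3], visited so far: [9, 1, 15, 6, 21, 5]
  queue [28, 3] -> pop 28, enqueue [33], visited so far: [9, 1, 15, 6, 21, 5, 28]
  queue [3, 33] -> pop 3, enqueue [none], visited so far: [9, 1, 15, 6, 21, 5, 28, 3]
  queue [33] -> pop 33, enqueue [47], visited so far: [9, 1, 15, 6, 21, 5, 28, 3, 33]
  queue [47] -> pop 47, enqueue [none], visited so far: [9, 1, 15, 6, 21, 5, 28, 3, 33, 47]
Result: [9, 1, 15, 6, 21, 5, 28, 3, 33, 47]


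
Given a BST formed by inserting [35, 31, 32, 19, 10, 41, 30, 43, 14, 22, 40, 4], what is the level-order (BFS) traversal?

Tree insertion order: [35, 31, 32, 19, 10, 41, 30, 43, 14, 22, 40, 4]
Tree (level-order array): [35, 31, 41, 19, 32, 40, 43, 10, 30, None, None, None, None, None, None, 4, 14, 22]
BFS from the root, enqueuing left then right child of each popped node:
  queue [35] -> pop 35, enqueue [31, 41], visited so far: [35]
  queue [31, 41] -> pop 31, enqueue [19, 32], visited so far: [35, 31]
  queue [41, 19, 32] -> pop 41, enqueue [40, 43], visited so far: [35, 31, 41]
  queue [19, 32, 40, 43] -> pop 19, enqueue [10, 30], visited so far: [35, 31, 41, 19]
  queue [32, 40, 43, 10, 30] -> pop 32, enqueue [none], visited so far: [35, 31, 41, 19, 32]
  queue [40, 43, 10, 30] -> pop 40, enqueue [none], visited so far: [35, 31, 41, 19, 32, 40]
  queue [43, 10, 30] -> pop 43, enqueue [none], visited so far: [35, 31, 41, 19, 32, 40, 43]
  queue [10, 30] -> pop 10, enqueue [4, 14], visited so far: [35, 31, 41, 19, 32, 40, 43, 10]
  queue [30, 4, 14] -> pop 30, enqueue [22], visited so far: [35, 31, 41, 19, 32, 40, 43, 10, 30]
  queue [4, 14, 22] -> pop 4, enqueue [none], visited so far: [35, 31, 41, 19, 32, 40, 43, 10, 30, 4]
  queue [14, 22] -> pop 14, enqueue [none], visited so far: [35, 31, 41, 19, 32, 40, 43, 10, 30, 4, 14]
  queue [22] -> pop 22, enqueue [none], visited so far: [35, 31, 41, 19, 32, 40, 43, 10, 30, 4, 14, 22]
Result: [35, 31, 41, 19, 32, 40, 43, 10, 30, 4, 14, 22]


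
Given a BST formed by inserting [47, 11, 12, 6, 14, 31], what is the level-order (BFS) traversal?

Tree insertion order: [47, 11, 12, 6, 14, 31]
Tree (level-order array): [47, 11, None, 6, 12, None, None, None, 14, None, 31]
BFS from the root, enqueuing left then right child of each popped node:
  queue [47] -> pop 47, enqueue [11], visited so far: [47]
  queue [11] -> pop 11, enqueue [6, 12], visited so far: [47, 11]
  queue [6, 12] -> pop 6, enqueue [none], visited so far: [47, 11, 6]
  queue [12] -> pop 12, enqueue [14], visited so far: [47, 11, 6, 12]
  queue [14] -> pop 14, enqueue [31], visited so far: [47, 11, 6, 12, 14]
  queue [31] -> pop 31, enqueue [none], visited so far: [47, 11, 6, 12, 14, 31]
Result: [47, 11, 6, 12, 14, 31]


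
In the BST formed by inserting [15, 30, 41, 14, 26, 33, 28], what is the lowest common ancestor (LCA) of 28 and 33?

Tree insertion order: [15, 30, 41, 14, 26, 33, 28]
Tree (level-order array): [15, 14, 30, None, None, 26, 41, None, 28, 33]
In a BST, the LCA of p=28, q=33 is the first node v on the
root-to-leaf path with p <= v <= q (go left if both < v, right if both > v).
Walk from root:
  at 15: both 28 and 33 > 15, go right
  at 30: 28 <= 30 <= 33, this is the LCA
LCA = 30


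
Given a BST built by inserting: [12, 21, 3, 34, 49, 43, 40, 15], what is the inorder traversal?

Tree insertion order: [12, 21, 3, 34, 49, 43, 40, 15]
Tree (level-order array): [12, 3, 21, None, None, 15, 34, None, None, None, 49, 43, None, 40]
Inorder traversal: [3, 12, 15, 21, 34, 40, 43, 49]


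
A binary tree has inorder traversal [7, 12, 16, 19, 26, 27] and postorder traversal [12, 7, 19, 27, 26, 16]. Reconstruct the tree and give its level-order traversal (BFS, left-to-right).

Inorder:   [7, 12, 16, 19, 26, 27]
Postorder: [12, 7, 19, 27, 26, 16]
Algorithm: postorder visits root last, so walk postorder right-to-left;
each value is the root of the current inorder slice — split it at that
value, recurse on the right subtree first, then the left.
Recursive splits:
  root=16; inorder splits into left=[7, 12], right=[19, 26, 27]
  root=26; inorder splits into left=[19], right=[27]
  root=27; inorder splits into left=[], right=[]
  root=19; inorder splits into left=[], right=[]
  root=7; inorder splits into left=[], right=[12]
  root=12; inorder splits into left=[], right=[]
Reconstructed level-order: [16, 7, 26, 12, 19, 27]


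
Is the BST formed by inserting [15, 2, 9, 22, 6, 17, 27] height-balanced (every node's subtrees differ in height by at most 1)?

Tree (level-order array): [15, 2, 22, None, 9, 17, 27, 6]
Definition: a tree is height-balanced if, at every node, |h(left) - h(right)| <= 1 (empty subtree has height -1).
Bottom-up per-node check:
  node 6: h_left=-1, h_right=-1, diff=0 [OK], height=0
  node 9: h_left=0, h_right=-1, diff=1 [OK], height=1
  node 2: h_left=-1, h_right=1, diff=2 [FAIL (|-1-1|=2 > 1)], height=2
  node 17: h_left=-1, h_right=-1, diff=0 [OK], height=0
  node 27: h_left=-1, h_right=-1, diff=0 [OK], height=0
  node 22: h_left=0, h_right=0, diff=0 [OK], height=1
  node 15: h_left=2, h_right=1, diff=1 [OK], height=3
Node 2 violates the condition: |-1 - 1| = 2 > 1.
Result: Not balanced


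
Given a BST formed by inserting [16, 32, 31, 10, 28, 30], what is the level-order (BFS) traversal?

Tree insertion order: [16, 32, 31, 10, 28, 30]
Tree (level-order array): [16, 10, 32, None, None, 31, None, 28, None, None, 30]
BFS from the root, enqueuing left then right child of each popped node:
  queue [16] -> pop 16, enqueue [10, 32], visited so far: [16]
  queue [10, 32] -> pop 10, enqueue [none], visited so far: [16, 10]
  queue [32] -> pop 32, enqueue [31], visited so far: [16, 10, 32]
  queue [31] -> pop 31, enqueue [28], visited so far: [16, 10, 32, 31]
  queue [28] -> pop 28, enqueue [30], visited so far: [16, 10, 32, 31, 28]
  queue [30] -> pop 30, enqueue [none], visited so far: [16, 10, 32, 31, 28, 30]
Result: [16, 10, 32, 31, 28, 30]


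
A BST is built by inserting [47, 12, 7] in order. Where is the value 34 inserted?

Starting tree (level order): [47, 12, None, 7]
Insertion path: 47 -> 12
Result: insert 34 as right child of 12
Final tree (level order): [47, 12, None, 7, 34]


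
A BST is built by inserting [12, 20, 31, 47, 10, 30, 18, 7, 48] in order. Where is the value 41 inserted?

Starting tree (level order): [12, 10, 20, 7, None, 18, 31, None, None, None, None, 30, 47, None, None, None, 48]
Insertion path: 12 -> 20 -> 31 -> 47
Result: insert 41 as left child of 47
Final tree (level order): [12, 10, 20, 7, None, 18, 31, None, None, None, None, 30, 47, None, None, 41, 48]


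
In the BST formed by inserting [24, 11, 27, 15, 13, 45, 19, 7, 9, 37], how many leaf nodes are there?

Tree built from: [24, 11, 27, 15, 13, 45, 19, 7, 9, 37]
Tree (level-order array): [24, 11, 27, 7, 15, None, 45, None, 9, 13, 19, 37]
Rule: A leaf has 0 children.
Per-node child counts:
  node 24: 2 child(ren)
  node 11: 2 child(ren)
  node 7: 1 child(ren)
  node 9: 0 child(ren)
  node 15: 2 child(ren)
  node 13: 0 child(ren)
  node 19: 0 child(ren)
  node 27: 1 child(ren)
  node 45: 1 child(ren)
  node 37: 0 child(ren)
Matching nodes: [9, 13, 19, 37]
Count of leaf nodes: 4


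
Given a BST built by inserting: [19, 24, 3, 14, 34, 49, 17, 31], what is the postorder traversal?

Tree insertion order: [19, 24, 3, 14, 34, 49, 17, 31]
Tree (level-order array): [19, 3, 24, None, 14, None, 34, None, 17, 31, 49]
Postorder traversal: [17, 14, 3, 31, 49, 34, 24, 19]


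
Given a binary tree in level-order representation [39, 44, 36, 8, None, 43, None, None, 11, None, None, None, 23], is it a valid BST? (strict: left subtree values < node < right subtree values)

Level-order array: [39, 44, 36, 8, None, 43, None, None, 11, None, None, None, 23]
Validate using subtree bounds (lo, hi): at each node, require lo < value < hi,
then recurse left with hi=value and right with lo=value.
Preorder trace (stopping at first violation):
  at node 39 with bounds (-inf, +inf): OK
  at node 44 with bounds (-inf, 39): VIOLATION
Node 44 violates its bound: not (-inf < 44 < 39).
Result: Not a valid BST


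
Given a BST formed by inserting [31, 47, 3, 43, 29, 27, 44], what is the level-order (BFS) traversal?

Tree insertion order: [31, 47, 3, 43, 29, 27, 44]
Tree (level-order array): [31, 3, 47, None, 29, 43, None, 27, None, None, 44]
BFS from the root, enqueuing left then right child of each popped node:
  queue [31] -> pop 31, enqueue [3, 47], visited so far: [31]
  queue [3, 47] -> pop 3, enqueue [29], visited so far: [31, 3]
  queue [47, 29] -> pop 47, enqueue [43], visited so far: [31, 3, 47]
  queue [29, 43] -> pop 29, enqueue [27], visited so far: [31, 3, 47, 29]
  queue [43, 27] -> pop 43, enqueue [44], visited so far: [31, 3, 47, 29, 43]
  queue [27, 44] -> pop 27, enqueue [none], visited so far: [31, 3, 47, 29, 43, 27]
  queue [44] -> pop 44, enqueue [none], visited so far: [31, 3, 47, 29, 43, 27, 44]
Result: [31, 3, 47, 29, 43, 27, 44]


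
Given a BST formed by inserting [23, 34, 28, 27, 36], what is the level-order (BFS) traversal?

Tree insertion order: [23, 34, 28, 27, 36]
Tree (level-order array): [23, None, 34, 28, 36, 27]
BFS from the root, enqueuing left then right child of each popped node:
  queue [23] -> pop 23, enqueue [34], visited so far: [23]
  queue [34] -> pop 34, enqueue [28, 36], visited so far: [23, 34]
  queue [28, 36] -> pop 28, enqueue [27], visited so far: [23, 34, 28]
  queue [36, 27] -> pop 36, enqueue [none], visited so far: [23, 34, 28, 36]
  queue [27] -> pop 27, enqueue [none], visited so far: [23, 34, 28, 36, 27]
Result: [23, 34, 28, 36, 27]
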